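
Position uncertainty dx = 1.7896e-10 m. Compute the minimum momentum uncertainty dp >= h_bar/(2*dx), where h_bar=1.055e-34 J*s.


dp = h_bar / (2 * dx)
= 1.055e-34 / (2 * 1.7896e-10)
= 1.055e-34 / 3.5792e-10
= 2.9476e-25 kg*m/s

2.9476e-25


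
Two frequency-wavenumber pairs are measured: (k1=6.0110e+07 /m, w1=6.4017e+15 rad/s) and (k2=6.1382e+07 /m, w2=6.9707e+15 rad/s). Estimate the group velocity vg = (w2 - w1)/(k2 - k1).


vg = (w2 - w1) / (k2 - k1)
= (6.9707e+15 - 6.4017e+15) / (6.1382e+07 - 6.0110e+07)
= 5.6900e+14 / 1.2720e+06
= 4.4733e+08 m/s

4.4733e+08


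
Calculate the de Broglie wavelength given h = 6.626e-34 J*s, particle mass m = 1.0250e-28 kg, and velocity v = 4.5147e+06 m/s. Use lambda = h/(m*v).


lambda = h / (m * v)
= 6.626e-34 / (1.0250e-28 * 4.5147e+06)
= 6.626e-34 / 4.6276e-22
= 1.4319e-12 m

1.4319e-12


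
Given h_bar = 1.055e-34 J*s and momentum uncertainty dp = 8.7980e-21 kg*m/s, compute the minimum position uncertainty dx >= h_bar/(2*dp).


dx = h_bar / (2 * dp)
= 1.055e-34 / (2 * 8.7980e-21)
= 1.055e-34 / 1.7596e-20
= 5.9957e-15 m

5.9957e-15


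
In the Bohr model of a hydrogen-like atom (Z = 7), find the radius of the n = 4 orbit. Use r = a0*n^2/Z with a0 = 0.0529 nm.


r = a0 * n^2 / Z
= 0.0529 * 4^2 / 7
= 0.0529 * 16 / 7
= 0.1209 nm

0.1209


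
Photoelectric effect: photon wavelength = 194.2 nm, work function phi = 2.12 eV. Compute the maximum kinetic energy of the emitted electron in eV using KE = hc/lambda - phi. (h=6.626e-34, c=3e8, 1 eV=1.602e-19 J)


E_photon = hc / lambda
= (6.626e-34)(3e8) / (194.2e-9)
= 1.0236e-18 J
= 6.3894 eV
KE = E_photon - phi
= 6.3894 - 2.12
= 4.2694 eV

4.2694


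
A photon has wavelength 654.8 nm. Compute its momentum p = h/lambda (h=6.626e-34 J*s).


p = h / lambda
= 6.626e-34 / (654.8e-9)
= 6.626e-34 / 6.5480e-07
= 1.0119e-27 kg*m/s

1.0119e-27


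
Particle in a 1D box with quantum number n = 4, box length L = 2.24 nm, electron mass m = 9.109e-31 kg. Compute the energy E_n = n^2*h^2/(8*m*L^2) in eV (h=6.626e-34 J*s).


E = n^2 * h^2 / (8 * m * L^2)
= 4^2 * (6.626e-34)^2 / (8 * 9.109e-31 * (2.24e-9)^2)
= 16 * 4.3904e-67 / (8 * 9.109e-31 * 5.0176e-18)
= 1.9212e-19 J
= 1.1992 eV

1.1992


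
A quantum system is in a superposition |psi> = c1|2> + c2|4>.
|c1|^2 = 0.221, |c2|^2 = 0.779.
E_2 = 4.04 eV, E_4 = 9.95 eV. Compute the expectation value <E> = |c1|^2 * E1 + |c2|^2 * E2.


<E> = |c1|^2 * E1 + |c2|^2 * E2
= 0.221 * 4.04 + 0.779 * 9.95
= 0.8928 + 7.751
= 8.6439 eV

8.6439


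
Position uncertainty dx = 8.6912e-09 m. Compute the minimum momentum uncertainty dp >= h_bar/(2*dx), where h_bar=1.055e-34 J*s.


dp = h_bar / (2 * dx)
= 1.055e-34 / (2 * 8.6912e-09)
= 1.055e-34 / 1.7382e-08
= 6.0694e-27 kg*m/s

6.0694e-27


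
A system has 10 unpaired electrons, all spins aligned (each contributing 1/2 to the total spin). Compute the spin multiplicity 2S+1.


Total spin S = N * (1/2) = 10 * 0.5 = 5.0
Spin multiplicity = 2S + 1
= 2 * 5.0 + 1
= 11

11


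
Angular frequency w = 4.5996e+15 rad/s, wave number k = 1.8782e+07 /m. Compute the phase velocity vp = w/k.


vp = w / k
= 4.5996e+15 / 1.8782e+07
= 2.4489e+08 m/s

2.4489e+08


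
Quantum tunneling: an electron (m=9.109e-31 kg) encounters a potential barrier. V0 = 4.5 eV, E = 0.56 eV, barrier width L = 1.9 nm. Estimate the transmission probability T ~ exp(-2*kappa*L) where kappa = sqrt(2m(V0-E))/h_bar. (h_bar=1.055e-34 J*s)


V0 - E = 3.94 eV = 6.3119e-19 J
kappa = sqrt(2 * m * (V0-E)) / h_bar
= sqrt(2 * 9.109e-31 * 6.3119e-19) / 1.055e-34
= 1.0164e+10 /m
2*kappa*L = 2 * 1.0164e+10 * 1.9e-9
= 38.6243
T = exp(-38.6243) = 1.681399e-17

1.681399e-17


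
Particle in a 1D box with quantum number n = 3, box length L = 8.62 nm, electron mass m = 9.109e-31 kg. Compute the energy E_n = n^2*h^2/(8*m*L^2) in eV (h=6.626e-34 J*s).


E = n^2 * h^2 / (8 * m * L^2)
= 3^2 * (6.626e-34)^2 / (8 * 9.109e-31 * (8.62e-9)^2)
= 9 * 4.3904e-67 / (8 * 9.109e-31 * 7.4304e-17)
= 7.2974e-21 J
= 0.0456 eV

0.0456


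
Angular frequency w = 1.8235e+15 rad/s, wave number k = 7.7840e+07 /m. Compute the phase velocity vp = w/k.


vp = w / k
= 1.8235e+15 / 7.7840e+07
= 2.3426e+07 m/s

2.3426e+07


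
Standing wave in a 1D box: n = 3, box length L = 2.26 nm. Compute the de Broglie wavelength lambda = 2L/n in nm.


lambda = 2L / n
= 2 * 2.26 / 3
= 4.52 / 3
= 1.5067 nm

1.5067


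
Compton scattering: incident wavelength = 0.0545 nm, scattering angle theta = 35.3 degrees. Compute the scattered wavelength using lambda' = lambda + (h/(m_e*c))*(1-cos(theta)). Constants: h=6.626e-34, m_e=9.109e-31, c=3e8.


Compton wavelength: h/(m_e*c) = 2.4247e-12 m
d_lambda = 2.4247e-12 * (1 - cos(35.3 deg))
= 2.4247e-12 * 0.183862
= 4.4581e-13 m = 0.000446 nm
lambda' = 0.0545 + 0.000446
= 0.054946 nm

0.054946


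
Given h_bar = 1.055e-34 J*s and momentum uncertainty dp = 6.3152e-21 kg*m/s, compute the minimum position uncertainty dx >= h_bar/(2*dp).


dx = h_bar / (2 * dp)
= 1.055e-34 / (2 * 6.3152e-21)
= 1.055e-34 / 1.2630e-20
= 8.3529e-15 m

8.3529e-15


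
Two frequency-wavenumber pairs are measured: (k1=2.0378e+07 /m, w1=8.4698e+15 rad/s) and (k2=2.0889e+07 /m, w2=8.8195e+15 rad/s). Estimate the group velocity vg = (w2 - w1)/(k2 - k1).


vg = (w2 - w1) / (k2 - k1)
= (8.8195e+15 - 8.4698e+15) / (2.0889e+07 - 2.0378e+07)
= 3.4970e+14 / 5.1100e+05
= 6.8434e+08 m/s

6.8434e+08


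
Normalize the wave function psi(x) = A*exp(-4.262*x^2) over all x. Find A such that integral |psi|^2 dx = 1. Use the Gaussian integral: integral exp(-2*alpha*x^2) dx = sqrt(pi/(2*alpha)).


integral |psi|^2 dx = A^2 * sqrt(pi/(2*alpha)) = 1
A^2 = sqrt(2*alpha/pi)
= sqrt(2 * 4.262 / pi)
= 1.647202
A = sqrt(1.647202)
= 1.2834

1.2834


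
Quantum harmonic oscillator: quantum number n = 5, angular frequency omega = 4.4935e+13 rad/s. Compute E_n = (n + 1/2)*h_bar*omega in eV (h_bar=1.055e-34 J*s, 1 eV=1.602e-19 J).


E = (n + 1/2) * h_bar * omega
= (5 + 0.5) * 1.055e-34 * 4.4935e+13
= 5.5 * 4.7406e-21
= 2.6074e-20 J
= 0.1628 eV

0.1628


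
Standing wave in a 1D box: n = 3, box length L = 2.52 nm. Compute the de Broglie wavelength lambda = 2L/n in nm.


lambda = 2L / n
= 2 * 2.52 / 3
= 5.04 / 3
= 1.68 nm

1.68


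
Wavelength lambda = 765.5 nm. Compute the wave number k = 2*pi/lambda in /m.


k = 2 * pi / lambda
= 6.2832 / (765.5e-9)
= 6.2832 / 7.6550e-07
= 8.2079e+06 /m

8.2079e+06


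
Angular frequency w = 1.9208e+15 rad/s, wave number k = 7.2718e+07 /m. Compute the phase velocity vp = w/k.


vp = w / k
= 1.9208e+15 / 7.2718e+07
= 2.6414e+07 m/s

2.6414e+07


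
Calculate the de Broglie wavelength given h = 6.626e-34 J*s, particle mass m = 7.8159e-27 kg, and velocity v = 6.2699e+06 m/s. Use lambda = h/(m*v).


lambda = h / (m * v)
= 6.626e-34 / (7.8159e-27 * 6.2699e+06)
= 6.626e-34 / 4.9005e-20
= 1.3521e-14 m

1.3521e-14


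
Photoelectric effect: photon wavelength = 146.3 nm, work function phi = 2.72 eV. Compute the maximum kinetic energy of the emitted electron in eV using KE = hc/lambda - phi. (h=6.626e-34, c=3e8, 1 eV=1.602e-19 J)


E_photon = hc / lambda
= (6.626e-34)(3e8) / (146.3e-9)
= 1.3587e-18 J
= 8.4814 eV
KE = E_photon - phi
= 8.4814 - 2.72
= 5.7614 eV

5.7614


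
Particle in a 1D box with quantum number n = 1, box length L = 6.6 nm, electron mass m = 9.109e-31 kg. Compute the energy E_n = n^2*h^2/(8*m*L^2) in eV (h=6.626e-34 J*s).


E = n^2 * h^2 / (8 * m * L^2)
= 1^2 * (6.626e-34)^2 / (8 * 9.109e-31 * (6.6e-9)^2)
= 1 * 4.3904e-67 / (8 * 9.109e-31 * 4.3560e-17)
= 1.3831e-21 J
= 0.0086 eV

0.0086


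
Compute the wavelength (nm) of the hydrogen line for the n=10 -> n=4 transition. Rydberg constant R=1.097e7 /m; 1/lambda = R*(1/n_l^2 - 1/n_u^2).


1/lambda = R * (1/n_l^2 - 1/n_u^2)
= 1.097e7 * (1/4^2 - 1/10^2)
= 1.097e7 * (0.0625 - 0.01)
= 1.097e7 * 0.0525
= 5.7592e+05 /m
lambda = 1 / 5.7592e+05 = 1736.3372 nm

1736.3372


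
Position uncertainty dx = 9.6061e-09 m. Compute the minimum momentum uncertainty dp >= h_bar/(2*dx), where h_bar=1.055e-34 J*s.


dp = h_bar / (2 * dx)
= 1.055e-34 / (2 * 9.6061e-09)
= 1.055e-34 / 1.9212e-08
= 5.4913e-27 kg*m/s

5.4913e-27


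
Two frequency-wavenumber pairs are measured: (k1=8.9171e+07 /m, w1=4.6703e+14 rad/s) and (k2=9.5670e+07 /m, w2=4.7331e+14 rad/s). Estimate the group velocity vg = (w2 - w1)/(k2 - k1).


vg = (w2 - w1) / (k2 - k1)
= (4.7331e+14 - 4.6703e+14) / (9.5670e+07 - 8.9171e+07)
= 6.2800e+12 / 6.4990e+06
= 9.6630e+05 m/s

9.6630e+05


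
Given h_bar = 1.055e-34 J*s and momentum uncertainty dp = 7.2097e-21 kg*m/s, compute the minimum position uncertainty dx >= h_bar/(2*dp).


dx = h_bar / (2 * dp)
= 1.055e-34 / (2 * 7.2097e-21)
= 1.055e-34 / 1.4419e-20
= 7.3165e-15 m

7.3165e-15


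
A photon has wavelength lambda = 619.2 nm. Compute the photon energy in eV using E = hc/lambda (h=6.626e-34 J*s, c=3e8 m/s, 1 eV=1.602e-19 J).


E = hc / lambda
= (6.626e-34)(3e8) / (619.2e-9)
= 1.9878e-25 / 6.1920e-07
= 3.2103e-19 J
Converting to eV: 3.2103e-19 / 1.602e-19
= 2.0039 eV

2.0039


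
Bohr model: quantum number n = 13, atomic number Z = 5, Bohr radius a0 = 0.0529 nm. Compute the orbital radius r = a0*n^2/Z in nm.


r = a0 * n^2 / Z
= 0.0529 * 13^2 / 5
= 0.0529 * 169 / 5
= 1.788 nm

1.788


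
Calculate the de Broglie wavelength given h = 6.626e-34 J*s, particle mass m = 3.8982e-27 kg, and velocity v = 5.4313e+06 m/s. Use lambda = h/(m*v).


lambda = h / (m * v)
= 6.626e-34 / (3.8982e-27 * 5.4313e+06)
= 6.626e-34 / 2.1172e-20
= 3.1296e-14 m

3.1296e-14


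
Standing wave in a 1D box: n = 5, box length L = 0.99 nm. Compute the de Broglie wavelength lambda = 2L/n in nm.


lambda = 2L / n
= 2 * 0.99 / 5
= 1.98 / 5
= 0.396 nm

0.396


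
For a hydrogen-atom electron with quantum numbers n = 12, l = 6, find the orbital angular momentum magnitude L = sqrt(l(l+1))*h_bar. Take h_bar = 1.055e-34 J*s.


L = sqrt(l*(l+1)) * h_bar
= sqrt(6 * 7) * 1.055e-34
= sqrt(42) * 1.055e-34
= 6.4807 * 1.055e-34
= 6.8372e-34 J*s

6.8372e-34


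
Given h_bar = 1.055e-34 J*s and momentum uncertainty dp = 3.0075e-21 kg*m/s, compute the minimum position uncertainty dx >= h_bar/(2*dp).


dx = h_bar / (2 * dp)
= 1.055e-34 / (2 * 3.0075e-21)
= 1.055e-34 / 6.0150e-21
= 1.7539e-14 m

1.7539e-14


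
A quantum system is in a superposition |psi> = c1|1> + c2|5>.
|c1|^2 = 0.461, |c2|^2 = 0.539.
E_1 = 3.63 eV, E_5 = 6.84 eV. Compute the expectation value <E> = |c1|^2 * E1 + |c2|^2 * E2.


<E> = |c1|^2 * E1 + |c2|^2 * E2
= 0.461 * 3.63 + 0.539 * 6.84
= 1.6734 + 3.6868
= 5.3602 eV

5.3602


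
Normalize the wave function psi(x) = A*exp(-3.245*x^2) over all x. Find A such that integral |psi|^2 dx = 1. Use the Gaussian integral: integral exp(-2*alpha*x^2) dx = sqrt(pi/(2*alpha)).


integral |psi|^2 dx = A^2 * sqrt(pi/(2*alpha)) = 1
A^2 = sqrt(2*alpha/pi)
= sqrt(2 * 3.245 / pi)
= 1.4373
A = sqrt(1.4373)
= 1.1989

1.1989


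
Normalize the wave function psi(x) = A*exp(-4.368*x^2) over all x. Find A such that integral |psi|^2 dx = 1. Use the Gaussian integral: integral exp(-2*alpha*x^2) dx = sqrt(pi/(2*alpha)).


integral |psi|^2 dx = A^2 * sqrt(pi/(2*alpha)) = 1
A^2 = sqrt(2*alpha/pi)
= sqrt(2 * 4.368 / pi)
= 1.66756
A = sqrt(1.66756)
= 1.2913

1.2913


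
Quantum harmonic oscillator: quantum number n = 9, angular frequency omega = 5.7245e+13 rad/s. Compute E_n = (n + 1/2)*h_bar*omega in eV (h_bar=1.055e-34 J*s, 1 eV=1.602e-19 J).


E = (n + 1/2) * h_bar * omega
= (9 + 0.5) * 1.055e-34 * 5.7245e+13
= 9.5 * 6.0393e-21
= 5.7374e-20 J
= 0.3581 eV

0.3581


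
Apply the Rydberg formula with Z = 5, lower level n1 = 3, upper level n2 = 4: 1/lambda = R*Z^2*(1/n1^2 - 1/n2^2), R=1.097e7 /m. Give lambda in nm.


1/lambda = R * Z^2 * (1/n1^2 - 1/n2^2)
= 1.097e7 * 5^2 * (1/3^2 - 1/4^2)
= 1.097e7 * 25 * (0.111111 - 0.0625)
= 1.3332e+07 /m
lambda = 1 / 1.3332e+07
= 75.0098 nm

75.0098


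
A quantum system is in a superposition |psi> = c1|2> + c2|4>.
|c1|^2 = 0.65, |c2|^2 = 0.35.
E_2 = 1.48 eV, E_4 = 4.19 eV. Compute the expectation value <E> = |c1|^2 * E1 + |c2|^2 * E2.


<E> = |c1|^2 * E1 + |c2|^2 * E2
= 0.65 * 1.48 + 0.35 * 4.19
= 0.962 + 1.4665
= 2.4285 eV

2.4285


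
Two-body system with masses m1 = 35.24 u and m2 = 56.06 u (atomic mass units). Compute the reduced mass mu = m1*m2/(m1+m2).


mu = m1 * m2 / (m1 + m2)
= 35.24 * 56.06 / (35.24 + 56.06)
= 1975.5544 / 91.3
= 21.6381 u

21.6381


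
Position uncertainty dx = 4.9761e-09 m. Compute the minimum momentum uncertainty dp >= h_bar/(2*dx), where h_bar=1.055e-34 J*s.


dp = h_bar / (2 * dx)
= 1.055e-34 / (2 * 4.9761e-09)
= 1.055e-34 / 9.9522e-09
= 1.0601e-26 kg*m/s

1.0601e-26


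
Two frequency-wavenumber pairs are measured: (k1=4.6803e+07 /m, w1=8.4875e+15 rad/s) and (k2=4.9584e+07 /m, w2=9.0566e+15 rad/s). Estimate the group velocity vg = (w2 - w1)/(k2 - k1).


vg = (w2 - w1) / (k2 - k1)
= (9.0566e+15 - 8.4875e+15) / (4.9584e+07 - 4.6803e+07)
= 5.6910e+14 / 2.7810e+06
= 2.0464e+08 m/s

2.0464e+08


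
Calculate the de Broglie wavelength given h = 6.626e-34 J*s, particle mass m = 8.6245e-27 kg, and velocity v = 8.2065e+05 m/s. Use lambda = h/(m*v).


lambda = h / (m * v)
= 6.626e-34 / (8.6245e-27 * 8.2065e+05)
= 6.626e-34 / 7.0777e-21
= 9.3618e-14 m

9.3618e-14


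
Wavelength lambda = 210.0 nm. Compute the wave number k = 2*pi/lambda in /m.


k = 2 * pi / lambda
= 6.2832 / (210.0e-9)
= 6.2832 / 2.1000e-07
= 2.9920e+07 /m

2.9920e+07


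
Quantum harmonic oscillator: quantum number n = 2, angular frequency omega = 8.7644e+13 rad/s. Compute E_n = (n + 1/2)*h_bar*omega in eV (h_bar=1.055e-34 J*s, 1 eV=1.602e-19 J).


E = (n + 1/2) * h_bar * omega
= (2 + 0.5) * 1.055e-34 * 8.7644e+13
= 2.5 * 9.2464e-21
= 2.3116e-20 J
= 0.1443 eV

0.1443


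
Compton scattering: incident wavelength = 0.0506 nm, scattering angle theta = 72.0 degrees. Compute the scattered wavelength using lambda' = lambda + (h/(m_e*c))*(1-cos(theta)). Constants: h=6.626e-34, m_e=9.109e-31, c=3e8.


Compton wavelength: h/(m_e*c) = 2.4247e-12 m
d_lambda = 2.4247e-12 * (1 - cos(72.0 deg))
= 2.4247e-12 * 0.690983
= 1.6754e-12 m = 0.001675 nm
lambda' = 0.0506 + 0.001675
= 0.052275 nm

0.052275


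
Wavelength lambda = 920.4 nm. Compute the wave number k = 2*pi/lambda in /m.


k = 2 * pi / lambda
= 6.2832 / (920.4e-9)
= 6.2832 / 9.2040e-07
= 6.8266e+06 /m

6.8266e+06


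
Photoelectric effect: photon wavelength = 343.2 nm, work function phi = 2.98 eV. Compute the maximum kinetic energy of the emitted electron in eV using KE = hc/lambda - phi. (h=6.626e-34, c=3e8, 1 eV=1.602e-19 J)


E_photon = hc / lambda
= (6.626e-34)(3e8) / (343.2e-9)
= 5.7920e-19 J
= 3.6155 eV
KE = E_photon - phi
= 3.6155 - 2.98
= 0.6355 eV

0.6355


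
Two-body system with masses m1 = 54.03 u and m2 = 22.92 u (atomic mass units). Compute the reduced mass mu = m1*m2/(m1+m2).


mu = m1 * m2 / (m1 + m2)
= 54.03 * 22.92 / (54.03 + 22.92)
= 1238.3676 / 76.95
= 16.0931 u

16.0931


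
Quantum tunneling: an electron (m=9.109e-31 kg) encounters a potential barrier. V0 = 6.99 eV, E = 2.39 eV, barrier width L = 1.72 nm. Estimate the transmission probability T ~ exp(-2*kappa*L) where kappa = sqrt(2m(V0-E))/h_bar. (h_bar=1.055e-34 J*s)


V0 - E = 4.6 eV = 7.3692e-19 J
kappa = sqrt(2 * m * (V0-E)) / h_bar
= sqrt(2 * 9.109e-31 * 7.3692e-19) / 1.055e-34
= 1.0983e+10 /m
2*kappa*L = 2 * 1.0983e+10 * 1.72e-9
= 37.7804
T = exp(-37.7804) = 3.910052e-17

3.910052e-17


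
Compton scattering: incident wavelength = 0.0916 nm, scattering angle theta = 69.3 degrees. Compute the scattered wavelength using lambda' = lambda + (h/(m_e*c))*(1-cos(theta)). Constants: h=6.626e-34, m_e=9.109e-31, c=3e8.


Compton wavelength: h/(m_e*c) = 2.4247e-12 m
d_lambda = 2.4247e-12 * (1 - cos(69.3 deg))
= 2.4247e-12 * 0.646525
= 1.5676e-12 m = 0.001568 nm
lambda' = 0.0916 + 0.001568
= 0.093168 nm

0.093168


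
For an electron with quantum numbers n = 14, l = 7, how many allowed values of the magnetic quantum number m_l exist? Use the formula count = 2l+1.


m_l ranges from -l to +l in integer steps
So m_l goes from -7 to +7
Count = 2l + 1 = 2*7 + 1
= 15

15


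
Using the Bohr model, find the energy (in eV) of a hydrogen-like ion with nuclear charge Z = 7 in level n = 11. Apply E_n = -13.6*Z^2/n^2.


E_n = -13.6 * Z^2 / n^2
= -13.6 * 7^2 / 11^2
= -13.6 * 49 / 121
= -5.5074 eV

-5.5074


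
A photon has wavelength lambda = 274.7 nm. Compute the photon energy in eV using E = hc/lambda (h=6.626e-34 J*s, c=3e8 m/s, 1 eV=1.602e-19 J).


E = hc / lambda
= (6.626e-34)(3e8) / (274.7e-9)
= 1.9878e-25 / 2.7470e-07
= 7.2363e-19 J
Converting to eV: 7.2363e-19 / 1.602e-19
= 4.517 eV

4.517


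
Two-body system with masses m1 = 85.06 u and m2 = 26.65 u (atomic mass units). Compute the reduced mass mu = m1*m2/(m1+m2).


mu = m1 * m2 / (m1 + m2)
= 85.06 * 26.65 / (85.06 + 26.65)
= 2266.849 / 111.71
= 20.2923 u

20.2923


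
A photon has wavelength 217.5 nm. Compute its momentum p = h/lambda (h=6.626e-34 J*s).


p = h / lambda
= 6.626e-34 / (217.5e-9)
= 6.626e-34 / 2.1750e-07
= 3.0464e-27 kg*m/s

3.0464e-27


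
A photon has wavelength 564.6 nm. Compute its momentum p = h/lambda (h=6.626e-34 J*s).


p = h / lambda
= 6.626e-34 / (564.6e-9)
= 6.626e-34 / 5.6460e-07
= 1.1736e-27 kg*m/s

1.1736e-27


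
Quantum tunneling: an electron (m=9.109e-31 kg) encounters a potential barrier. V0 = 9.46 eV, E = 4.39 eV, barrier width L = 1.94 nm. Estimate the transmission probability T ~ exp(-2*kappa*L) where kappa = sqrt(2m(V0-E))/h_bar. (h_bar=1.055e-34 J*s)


V0 - E = 5.07 eV = 8.1221e-19 J
kappa = sqrt(2 * m * (V0-E)) / h_bar
= sqrt(2 * 9.109e-31 * 8.1221e-19) / 1.055e-34
= 1.1530e+10 /m
2*kappa*L = 2 * 1.1530e+10 * 1.94e-9
= 44.7368
T = exp(-44.7368) = 3.724411e-20

3.724411e-20


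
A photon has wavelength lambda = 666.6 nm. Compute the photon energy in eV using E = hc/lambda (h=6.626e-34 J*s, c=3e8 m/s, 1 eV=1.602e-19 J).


E = hc / lambda
= (6.626e-34)(3e8) / (666.6e-9)
= 1.9878e-25 / 6.6660e-07
= 2.9820e-19 J
Converting to eV: 2.9820e-19 / 1.602e-19
= 1.8614 eV

1.8614


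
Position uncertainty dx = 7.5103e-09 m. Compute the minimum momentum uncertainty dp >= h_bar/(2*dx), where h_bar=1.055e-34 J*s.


dp = h_bar / (2 * dx)
= 1.055e-34 / (2 * 7.5103e-09)
= 1.055e-34 / 1.5021e-08
= 7.0237e-27 kg*m/s

7.0237e-27


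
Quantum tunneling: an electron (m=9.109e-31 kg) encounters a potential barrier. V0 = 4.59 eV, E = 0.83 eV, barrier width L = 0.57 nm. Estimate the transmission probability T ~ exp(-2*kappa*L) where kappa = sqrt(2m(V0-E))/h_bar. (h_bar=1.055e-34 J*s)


V0 - E = 3.76 eV = 6.0235e-19 J
kappa = sqrt(2 * m * (V0-E)) / h_bar
= sqrt(2 * 9.109e-31 * 6.0235e-19) / 1.055e-34
= 9.9294e+09 /m
2*kappa*L = 2 * 9.9294e+09 * 0.57e-9
= 11.3195
T = exp(-11.3195) = 1.213378e-05

1.213378e-05


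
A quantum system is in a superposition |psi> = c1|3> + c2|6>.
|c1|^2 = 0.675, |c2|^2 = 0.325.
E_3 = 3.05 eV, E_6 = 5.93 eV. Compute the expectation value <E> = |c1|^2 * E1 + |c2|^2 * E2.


<E> = |c1|^2 * E1 + |c2|^2 * E2
= 0.675 * 3.05 + 0.325 * 5.93
= 2.0587 + 1.9272
= 3.986 eV

3.986


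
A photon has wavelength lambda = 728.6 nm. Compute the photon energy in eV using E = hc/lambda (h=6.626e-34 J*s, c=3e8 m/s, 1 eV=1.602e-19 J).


E = hc / lambda
= (6.626e-34)(3e8) / (728.6e-9)
= 1.9878e-25 / 7.2860e-07
= 2.7282e-19 J
Converting to eV: 2.7282e-19 / 1.602e-19
= 1.703 eV

1.703


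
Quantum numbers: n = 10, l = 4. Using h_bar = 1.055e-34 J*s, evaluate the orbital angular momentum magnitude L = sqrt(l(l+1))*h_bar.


L = sqrt(l*(l+1)) * h_bar
= sqrt(4 * 5) * 1.055e-34
= sqrt(20) * 1.055e-34
= 4.4721 * 1.055e-34
= 4.7181e-34 J*s

4.7181e-34


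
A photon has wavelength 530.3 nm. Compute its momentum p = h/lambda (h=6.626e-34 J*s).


p = h / lambda
= 6.626e-34 / (530.3e-9)
= 6.626e-34 / 5.3030e-07
= 1.2495e-27 kg*m/s

1.2495e-27


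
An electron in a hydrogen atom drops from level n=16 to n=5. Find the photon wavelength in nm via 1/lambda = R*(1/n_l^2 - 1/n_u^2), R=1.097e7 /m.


1/lambda = R * (1/n_l^2 - 1/n_u^2)
= 1.097e7 * (1/5^2 - 1/16^2)
= 1.097e7 * (0.04 - 0.003906)
= 1.097e7 * 0.036094
= 3.9595e+05 /m
lambda = 1 / 3.9595e+05 = 2525.5814 nm

2525.5814


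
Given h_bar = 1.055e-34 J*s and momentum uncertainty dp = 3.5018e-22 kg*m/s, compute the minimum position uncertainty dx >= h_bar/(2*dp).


dx = h_bar / (2 * dp)
= 1.055e-34 / (2 * 3.5018e-22)
= 1.055e-34 / 7.0036e-22
= 1.5064e-13 m

1.5064e-13


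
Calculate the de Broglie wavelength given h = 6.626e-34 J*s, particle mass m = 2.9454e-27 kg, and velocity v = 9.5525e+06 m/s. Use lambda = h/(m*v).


lambda = h / (m * v)
= 6.626e-34 / (2.9454e-27 * 9.5525e+06)
= 6.626e-34 / 2.8136e-20
= 2.3550e-14 m

2.3550e-14


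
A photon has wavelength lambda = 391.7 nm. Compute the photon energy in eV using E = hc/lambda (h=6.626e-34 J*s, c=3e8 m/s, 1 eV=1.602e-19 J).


E = hc / lambda
= (6.626e-34)(3e8) / (391.7e-9)
= 1.9878e-25 / 3.9170e-07
= 5.0748e-19 J
Converting to eV: 5.0748e-19 / 1.602e-19
= 3.1678 eV

3.1678


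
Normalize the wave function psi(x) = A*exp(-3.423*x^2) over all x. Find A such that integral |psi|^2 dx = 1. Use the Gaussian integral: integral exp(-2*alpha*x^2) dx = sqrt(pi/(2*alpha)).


integral |psi|^2 dx = A^2 * sqrt(pi/(2*alpha)) = 1
A^2 = sqrt(2*alpha/pi)
= sqrt(2 * 3.423 / pi)
= 1.476194
A = sqrt(1.476194)
= 1.215

1.215


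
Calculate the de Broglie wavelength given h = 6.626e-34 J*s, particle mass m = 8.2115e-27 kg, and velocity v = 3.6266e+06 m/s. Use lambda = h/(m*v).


lambda = h / (m * v)
= 6.626e-34 / (8.2115e-27 * 3.6266e+06)
= 6.626e-34 / 2.9780e-20
= 2.2250e-14 m

2.2250e-14


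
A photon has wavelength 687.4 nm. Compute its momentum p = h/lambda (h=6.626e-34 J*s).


p = h / lambda
= 6.626e-34 / (687.4e-9)
= 6.626e-34 / 6.8740e-07
= 9.6392e-28 kg*m/s

9.6392e-28


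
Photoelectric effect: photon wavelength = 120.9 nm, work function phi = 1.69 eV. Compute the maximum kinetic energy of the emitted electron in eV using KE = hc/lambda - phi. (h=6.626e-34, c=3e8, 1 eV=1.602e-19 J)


E_photon = hc / lambda
= (6.626e-34)(3e8) / (120.9e-9)
= 1.6442e-18 J
= 10.2632 eV
KE = E_photon - phi
= 10.2632 - 1.69
= 8.5732 eV

8.5732


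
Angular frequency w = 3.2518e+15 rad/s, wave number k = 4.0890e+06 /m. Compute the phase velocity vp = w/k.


vp = w / k
= 3.2518e+15 / 4.0890e+06
= 7.9526e+08 m/s

7.9526e+08


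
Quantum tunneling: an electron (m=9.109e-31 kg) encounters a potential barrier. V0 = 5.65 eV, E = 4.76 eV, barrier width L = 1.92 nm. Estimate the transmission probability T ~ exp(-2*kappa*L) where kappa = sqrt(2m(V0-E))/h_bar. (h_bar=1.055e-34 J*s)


V0 - E = 0.89 eV = 1.4258e-19 J
kappa = sqrt(2 * m * (V0-E)) / h_bar
= sqrt(2 * 9.109e-31 * 1.4258e-19) / 1.055e-34
= 4.8309e+09 /m
2*kappa*L = 2 * 4.8309e+09 * 1.92e-9
= 18.5505
T = exp(-18.5505) = 8.782634e-09

8.782634e-09


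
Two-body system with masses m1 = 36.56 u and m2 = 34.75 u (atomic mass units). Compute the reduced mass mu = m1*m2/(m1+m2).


mu = m1 * m2 / (m1 + m2)
= 36.56 * 34.75 / (36.56 + 34.75)
= 1270.46 / 71.31
= 17.816 u

17.816


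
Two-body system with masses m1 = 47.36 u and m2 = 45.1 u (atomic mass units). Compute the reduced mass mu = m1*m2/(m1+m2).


mu = m1 * m2 / (m1 + m2)
= 47.36 * 45.1 / (47.36 + 45.1)
= 2135.936 / 92.46
= 23.1012 u

23.1012


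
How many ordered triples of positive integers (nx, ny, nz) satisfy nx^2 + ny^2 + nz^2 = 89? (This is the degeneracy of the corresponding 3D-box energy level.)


Enumerate all (nx, ny, nz) with nx^2 + ny^2 + nz^2 = 89:
(2,2,9)
(2,6,7)
(2,7,6)
(2,9,2)
(3,4,8)
(3,8,4)
(4,3,8)
(4,8,3)
(6,2,7)
(6,7,2)
(7,2,6)
(7,6,2)
(8,3,4)
(8,4,3)
(9,2,2)
Total degeneracy = 15

15


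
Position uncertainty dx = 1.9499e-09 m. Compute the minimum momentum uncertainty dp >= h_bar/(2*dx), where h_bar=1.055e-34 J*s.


dp = h_bar / (2 * dx)
= 1.055e-34 / (2 * 1.9499e-09)
= 1.055e-34 / 3.8998e-09
= 2.7053e-26 kg*m/s

2.7053e-26


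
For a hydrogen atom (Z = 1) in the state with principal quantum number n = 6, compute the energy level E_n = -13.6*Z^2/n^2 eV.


E_n = -13.6 * Z^2 / n^2
= -13.6 * 1^2 / 6^2
= -13.6 * 1 / 36
= -0.3778 eV

-0.3778


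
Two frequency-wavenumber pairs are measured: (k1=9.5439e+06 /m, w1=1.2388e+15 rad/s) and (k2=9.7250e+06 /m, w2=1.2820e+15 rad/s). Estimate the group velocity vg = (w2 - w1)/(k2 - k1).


vg = (w2 - w1) / (k2 - k1)
= (1.2820e+15 - 1.2388e+15) / (9.7250e+06 - 9.5439e+06)
= 4.3200e+13 / 1.8110e+05
= 2.3854e+08 m/s

2.3854e+08


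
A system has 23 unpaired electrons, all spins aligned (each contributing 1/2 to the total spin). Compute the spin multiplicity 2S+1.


Total spin S = N * (1/2) = 23 * 0.5 = 11.5
Spin multiplicity = 2S + 1
= 2 * 11.5 + 1
= 24

24


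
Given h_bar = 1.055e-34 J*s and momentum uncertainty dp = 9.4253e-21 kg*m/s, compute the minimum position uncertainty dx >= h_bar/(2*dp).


dx = h_bar / (2 * dp)
= 1.055e-34 / (2 * 9.4253e-21)
= 1.055e-34 / 1.8851e-20
= 5.5966e-15 m

5.5966e-15


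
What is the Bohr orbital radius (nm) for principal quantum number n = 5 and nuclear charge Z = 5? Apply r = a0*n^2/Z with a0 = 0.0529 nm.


r = a0 * n^2 / Z
= 0.0529 * 5^2 / 5
= 0.0529 * 25 / 5
= 0.2645 nm

0.2645


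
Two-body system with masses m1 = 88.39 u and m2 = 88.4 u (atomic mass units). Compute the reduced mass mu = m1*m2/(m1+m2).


mu = m1 * m2 / (m1 + m2)
= 88.39 * 88.4 / (88.39 + 88.4)
= 7813.676 / 176.79
= 44.1975 u

44.1975


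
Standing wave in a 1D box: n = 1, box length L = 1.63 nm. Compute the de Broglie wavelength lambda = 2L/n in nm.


lambda = 2L / n
= 2 * 1.63 / 1
= 3.26 / 1
= 3.26 nm

3.26


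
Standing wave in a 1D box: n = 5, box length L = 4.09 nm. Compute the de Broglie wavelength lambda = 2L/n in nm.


lambda = 2L / n
= 2 * 4.09 / 5
= 8.18 / 5
= 1.636 nm

1.636


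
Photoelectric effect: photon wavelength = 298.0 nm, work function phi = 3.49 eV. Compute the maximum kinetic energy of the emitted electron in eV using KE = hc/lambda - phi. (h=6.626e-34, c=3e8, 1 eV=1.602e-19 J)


E_photon = hc / lambda
= (6.626e-34)(3e8) / (298.0e-9)
= 6.6705e-19 J
= 4.1638 eV
KE = E_photon - phi
= 4.1638 - 3.49
= 0.6738 eV

0.6738


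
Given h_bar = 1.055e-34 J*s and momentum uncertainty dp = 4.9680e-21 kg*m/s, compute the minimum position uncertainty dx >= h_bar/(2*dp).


dx = h_bar / (2 * dp)
= 1.055e-34 / (2 * 4.9680e-21)
= 1.055e-34 / 9.9360e-21
= 1.0618e-14 m

1.0618e-14


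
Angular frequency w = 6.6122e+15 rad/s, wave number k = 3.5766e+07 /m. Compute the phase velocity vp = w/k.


vp = w / k
= 6.6122e+15 / 3.5766e+07
= 1.8487e+08 m/s

1.8487e+08


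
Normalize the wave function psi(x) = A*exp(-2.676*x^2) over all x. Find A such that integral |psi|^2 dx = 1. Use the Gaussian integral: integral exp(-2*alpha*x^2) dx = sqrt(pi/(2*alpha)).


integral |psi|^2 dx = A^2 * sqrt(pi/(2*alpha)) = 1
A^2 = sqrt(2*alpha/pi)
= sqrt(2 * 2.676 / pi)
= 1.305218
A = sqrt(1.305218)
= 1.1425

1.1425


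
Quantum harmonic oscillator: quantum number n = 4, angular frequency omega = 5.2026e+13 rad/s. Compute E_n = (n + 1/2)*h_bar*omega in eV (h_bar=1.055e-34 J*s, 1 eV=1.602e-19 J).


E = (n + 1/2) * h_bar * omega
= (4 + 0.5) * 1.055e-34 * 5.2026e+13
= 4.5 * 5.4887e-21
= 2.4699e-20 J
= 0.1542 eV

0.1542


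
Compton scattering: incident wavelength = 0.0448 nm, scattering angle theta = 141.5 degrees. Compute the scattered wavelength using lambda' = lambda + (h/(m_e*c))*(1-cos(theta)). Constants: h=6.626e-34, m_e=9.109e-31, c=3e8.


Compton wavelength: h/(m_e*c) = 2.4247e-12 m
d_lambda = 2.4247e-12 * (1 - cos(141.5 deg))
= 2.4247e-12 * 1.782608
= 4.3223e-12 m = 0.004322 nm
lambda' = 0.0448 + 0.004322
= 0.049122 nm

0.049122


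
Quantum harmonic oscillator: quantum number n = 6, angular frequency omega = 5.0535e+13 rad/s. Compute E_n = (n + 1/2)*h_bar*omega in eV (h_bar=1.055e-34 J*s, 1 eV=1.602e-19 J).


E = (n + 1/2) * h_bar * omega
= (6 + 0.5) * 1.055e-34 * 5.0535e+13
= 6.5 * 5.3314e-21
= 3.4654e-20 J
= 0.2163 eV

0.2163


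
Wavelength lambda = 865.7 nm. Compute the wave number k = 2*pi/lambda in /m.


k = 2 * pi / lambda
= 6.2832 / (865.7e-9)
= 6.2832 / 8.6570e-07
= 7.2579e+06 /m

7.2579e+06


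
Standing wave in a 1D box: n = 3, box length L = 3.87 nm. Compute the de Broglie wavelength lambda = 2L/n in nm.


lambda = 2L / n
= 2 * 3.87 / 3
= 7.74 / 3
= 2.58 nm

2.58


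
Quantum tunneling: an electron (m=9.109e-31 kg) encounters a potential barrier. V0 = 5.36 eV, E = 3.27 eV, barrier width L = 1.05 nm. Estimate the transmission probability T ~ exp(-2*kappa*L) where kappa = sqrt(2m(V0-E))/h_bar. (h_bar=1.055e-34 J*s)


V0 - E = 2.09 eV = 3.3482e-19 J
kappa = sqrt(2 * m * (V0-E)) / h_bar
= sqrt(2 * 9.109e-31 * 3.3482e-19) / 1.055e-34
= 7.4029e+09 /m
2*kappa*L = 2 * 7.4029e+09 * 1.05e-9
= 15.5461
T = exp(-15.5461) = 1.771791e-07

1.771791e-07


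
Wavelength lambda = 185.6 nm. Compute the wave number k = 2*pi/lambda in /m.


k = 2 * pi / lambda
= 6.2832 / (185.6e-9)
= 6.2832 / 1.8560e-07
= 3.3853e+07 /m

3.3853e+07


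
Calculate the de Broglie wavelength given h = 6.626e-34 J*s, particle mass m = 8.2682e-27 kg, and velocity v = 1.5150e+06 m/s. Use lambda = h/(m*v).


lambda = h / (m * v)
= 6.626e-34 / (8.2682e-27 * 1.5150e+06)
= 6.626e-34 / 1.2526e-20
= 5.2897e-14 m

5.2897e-14


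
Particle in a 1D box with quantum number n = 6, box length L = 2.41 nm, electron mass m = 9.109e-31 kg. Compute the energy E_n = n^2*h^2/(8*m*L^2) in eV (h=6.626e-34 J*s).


E = n^2 * h^2 / (8 * m * L^2)
= 6^2 * (6.626e-34)^2 / (8 * 9.109e-31 * (2.41e-9)^2)
= 36 * 4.3904e-67 / (8 * 9.109e-31 * 5.8081e-18)
= 3.7343e-19 J
= 2.331 eV

2.331


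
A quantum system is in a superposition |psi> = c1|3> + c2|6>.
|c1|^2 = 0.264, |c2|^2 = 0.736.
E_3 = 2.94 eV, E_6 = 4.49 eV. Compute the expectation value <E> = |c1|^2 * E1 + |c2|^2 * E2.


<E> = |c1|^2 * E1 + |c2|^2 * E2
= 0.264 * 2.94 + 0.736 * 4.49
= 0.7762 + 3.3046
= 4.0808 eV

4.0808


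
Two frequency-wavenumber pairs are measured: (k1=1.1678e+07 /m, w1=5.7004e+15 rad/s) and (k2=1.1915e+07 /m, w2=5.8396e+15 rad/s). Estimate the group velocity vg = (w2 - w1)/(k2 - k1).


vg = (w2 - w1) / (k2 - k1)
= (5.8396e+15 - 5.7004e+15) / (1.1915e+07 - 1.1678e+07)
= 1.3920e+14 / 2.3700e+05
= 5.8734e+08 m/s

5.8734e+08


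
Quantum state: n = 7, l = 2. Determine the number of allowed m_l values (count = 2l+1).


m_l ranges from -l to +l in integer steps
So m_l goes from -2 to +2
Count = 2l + 1 = 2*2 + 1
= 5

5


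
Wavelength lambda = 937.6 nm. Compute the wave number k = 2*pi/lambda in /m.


k = 2 * pi / lambda
= 6.2832 / (937.6e-9)
= 6.2832 / 9.3760e-07
= 6.7013e+06 /m

6.7013e+06


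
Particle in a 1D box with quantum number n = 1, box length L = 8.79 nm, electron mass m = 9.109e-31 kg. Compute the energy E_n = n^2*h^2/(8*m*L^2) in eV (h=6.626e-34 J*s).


E = n^2 * h^2 / (8 * m * L^2)
= 1^2 * (6.626e-34)^2 / (8 * 9.109e-31 * (8.79e-9)^2)
= 1 * 4.3904e-67 / (8 * 9.109e-31 * 7.7264e-17)
= 7.7977e-22 J
= 0.0049 eV

0.0049


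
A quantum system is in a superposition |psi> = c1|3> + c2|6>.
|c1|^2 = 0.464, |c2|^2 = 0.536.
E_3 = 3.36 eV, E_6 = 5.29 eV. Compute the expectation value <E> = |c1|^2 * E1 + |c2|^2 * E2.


<E> = |c1|^2 * E1 + |c2|^2 * E2
= 0.464 * 3.36 + 0.536 * 5.29
= 1.559 + 2.8354
= 4.3945 eV

4.3945


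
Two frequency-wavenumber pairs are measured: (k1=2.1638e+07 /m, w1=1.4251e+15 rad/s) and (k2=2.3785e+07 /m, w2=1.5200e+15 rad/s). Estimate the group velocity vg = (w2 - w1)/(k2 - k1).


vg = (w2 - w1) / (k2 - k1)
= (1.5200e+15 - 1.4251e+15) / (2.3785e+07 - 2.1638e+07)
= 9.4900e+13 / 2.1470e+06
= 4.4201e+07 m/s

4.4201e+07


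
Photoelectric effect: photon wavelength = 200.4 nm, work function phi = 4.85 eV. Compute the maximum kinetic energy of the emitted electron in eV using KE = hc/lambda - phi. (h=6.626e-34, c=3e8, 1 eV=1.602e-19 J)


E_photon = hc / lambda
= (6.626e-34)(3e8) / (200.4e-9)
= 9.9192e-19 J
= 6.1917 eV
KE = E_photon - phi
= 6.1917 - 4.85
= 1.3417 eV

1.3417


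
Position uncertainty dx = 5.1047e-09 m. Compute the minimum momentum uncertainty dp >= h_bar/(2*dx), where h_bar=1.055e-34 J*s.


dp = h_bar / (2 * dx)
= 1.055e-34 / (2 * 5.1047e-09)
= 1.055e-34 / 1.0209e-08
= 1.0334e-26 kg*m/s

1.0334e-26


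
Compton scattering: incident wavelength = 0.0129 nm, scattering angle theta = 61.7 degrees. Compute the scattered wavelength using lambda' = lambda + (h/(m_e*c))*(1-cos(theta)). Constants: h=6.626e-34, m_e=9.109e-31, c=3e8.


Compton wavelength: h/(m_e*c) = 2.4247e-12 m
d_lambda = 2.4247e-12 * (1 - cos(61.7 deg))
= 2.4247e-12 * 0.525912
= 1.2752e-12 m = 0.001275 nm
lambda' = 0.0129 + 0.001275
= 0.014175 nm

0.014175


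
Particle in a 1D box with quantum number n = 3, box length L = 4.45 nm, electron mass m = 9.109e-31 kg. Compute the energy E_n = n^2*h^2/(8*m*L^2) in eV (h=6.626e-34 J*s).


E = n^2 * h^2 / (8 * m * L^2)
= 3^2 * (6.626e-34)^2 / (8 * 9.109e-31 * (4.45e-9)^2)
= 9 * 4.3904e-67 / (8 * 9.109e-31 * 1.9803e-17)
= 2.7382e-20 J
= 0.1709 eV

0.1709


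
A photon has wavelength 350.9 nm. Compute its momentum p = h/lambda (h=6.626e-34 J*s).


p = h / lambda
= 6.626e-34 / (350.9e-9)
= 6.626e-34 / 3.5090e-07
= 1.8883e-27 kg*m/s

1.8883e-27


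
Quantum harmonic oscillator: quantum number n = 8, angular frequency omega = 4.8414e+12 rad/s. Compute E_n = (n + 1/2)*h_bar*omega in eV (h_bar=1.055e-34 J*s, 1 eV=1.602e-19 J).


E = (n + 1/2) * h_bar * omega
= (8 + 0.5) * 1.055e-34 * 4.8414e+12
= 8.5 * 5.1077e-22
= 4.3415e-21 J
= 0.0271 eV

0.0271


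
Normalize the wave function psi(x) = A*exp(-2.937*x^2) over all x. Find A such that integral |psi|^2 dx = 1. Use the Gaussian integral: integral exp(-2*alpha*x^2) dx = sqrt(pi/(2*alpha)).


integral |psi|^2 dx = A^2 * sqrt(pi/(2*alpha)) = 1
A^2 = sqrt(2*alpha/pi)
= sqrt(2 * 2.937 / pi)
= 1.367389
A = sqrt(1.367389)
= 1.1694

1.1694


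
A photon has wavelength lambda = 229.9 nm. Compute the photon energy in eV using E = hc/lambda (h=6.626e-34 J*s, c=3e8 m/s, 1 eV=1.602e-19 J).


E = hc / lambda
= (6.626e-34)(3e8) / (229.9e-9)
= 1.9878e-25 / 2.2990e-07
= 8.6464e-19 J
Converting to eV: 8.6464e-19 / 1.602e-19
= 5.3972 eV

5.3972


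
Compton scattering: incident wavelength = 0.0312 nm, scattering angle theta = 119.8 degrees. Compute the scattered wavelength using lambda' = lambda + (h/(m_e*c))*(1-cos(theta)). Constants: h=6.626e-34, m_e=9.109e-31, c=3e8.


Compton wavelength: h/(m_e*c) = 2.4247e-12 m
d_lambda = 2.4247e-12 * (1 - cos(119.8 deg))
= 2.4247e-12 * 1.496974
= 3.6297e-12 m = 0.00363 nm
lambda' = 0.0312 + 0.00363
= 0.03483 nm

0.03483


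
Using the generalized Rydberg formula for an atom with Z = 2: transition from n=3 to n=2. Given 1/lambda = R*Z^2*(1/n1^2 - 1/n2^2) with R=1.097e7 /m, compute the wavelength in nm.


1/lambda = R * Z^2 * (1/n1^2 - 1/n2^2)
= 1.097e7 * 2^2 * (1/2^2 - 1/3^2)
= 1.097e7 * 4 * (0.25 - 0.111111)
= 6.0944e+06 /m
lambda = 1 / 6.0944e+06
= 164.0839 nm

164.0839


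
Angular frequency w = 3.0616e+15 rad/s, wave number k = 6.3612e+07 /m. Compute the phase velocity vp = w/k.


vp = w / k
= 3.0616e+15 / 6.3612e+07
= 4.8129e+07 m/s

4.8129e+07


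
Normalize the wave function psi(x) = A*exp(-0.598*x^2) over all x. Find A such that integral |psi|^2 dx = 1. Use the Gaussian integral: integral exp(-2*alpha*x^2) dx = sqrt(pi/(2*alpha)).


integral |psi|^2 dx = A^2 * sqrt(pi/(2*alpha)) = 1
A^2 = sqrt(2*alpha/pi)
= sqrt(2 * 0.598 / pi)
= 0.617008
A = sqrt(0.617008)
= 0.7855

0.7855


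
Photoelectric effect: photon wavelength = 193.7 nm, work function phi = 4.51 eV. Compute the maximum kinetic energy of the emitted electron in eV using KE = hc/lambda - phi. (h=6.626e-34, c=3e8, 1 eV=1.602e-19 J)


E_photon = hc / lambda
= (6.626e-34)(3e8) / (193.7e-9)
= 1.0262e-18 J
= 6.4059 eV
KE = E_photon - phi
= 6.4059 - 4.51
= 1.8959 eV

1.8959


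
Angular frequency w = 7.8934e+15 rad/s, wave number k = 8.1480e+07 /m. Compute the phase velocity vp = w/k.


vp = w / k
= 7.8934e+15 / 8.1480e+07
= 9.6875e+07 m/s

9.6875e+07


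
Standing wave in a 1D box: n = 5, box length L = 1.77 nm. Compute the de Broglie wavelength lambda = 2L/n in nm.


lambda = 2L / n
= 2 * 1.77 / 5
= 3.54 / 5
= 0.708 nm

0.708


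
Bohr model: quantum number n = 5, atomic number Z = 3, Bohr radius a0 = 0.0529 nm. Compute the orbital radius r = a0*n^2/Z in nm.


r = a0 * n^2 / Z
= 0.0529 * 5^2 / 3
= 0.0529 * 25 / 3
= 0.4408 nm

0.4408


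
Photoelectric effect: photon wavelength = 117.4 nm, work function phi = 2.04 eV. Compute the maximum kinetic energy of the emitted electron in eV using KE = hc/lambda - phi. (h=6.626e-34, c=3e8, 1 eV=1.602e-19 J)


E_photon = hc / lambda
= (6.626e-34)(3e8) / (117.4e-9)
= 1.6932e-18 J
= 10.5692 eV
KE = E_photon - phi
= 10.5692 - 2.04
= 8.5292 eV

8.5292


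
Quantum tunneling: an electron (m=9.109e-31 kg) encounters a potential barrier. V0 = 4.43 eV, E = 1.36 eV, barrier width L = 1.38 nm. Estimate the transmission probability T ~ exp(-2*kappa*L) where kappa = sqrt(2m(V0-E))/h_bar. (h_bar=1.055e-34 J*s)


V0 - E = 3.07 eV = 4.9181e-19 J
kappa = sqrt(2 * m * (V0-E)) / h_bar
= sqrt(2 * 9.109e-31 * 4.9181e-19) / 1.055e-34
= 8.9722e+09 /m
2*kappa*L = 2 * 8.9722e+09 * 1.38e-9
= 24.7632
T = exp(-24.7632) = 1.759798e-11

1.759798e-11


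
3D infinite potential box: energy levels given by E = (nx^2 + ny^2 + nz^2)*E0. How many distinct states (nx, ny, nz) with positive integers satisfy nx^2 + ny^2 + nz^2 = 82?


Enumerate all (nx, ny, nz) with nx^2 + ny^2 + nz^2 = 82:
(3,3,8)
(3,8,3)
(8,3,3)
Total degeneracy = 3

3


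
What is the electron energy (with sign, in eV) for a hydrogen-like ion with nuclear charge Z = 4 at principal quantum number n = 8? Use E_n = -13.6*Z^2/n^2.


E_n = -13.6 * Z^2 / n^2
= -13.6 * 4^2 / 8^2
= -13.6 * 16 / 64
= -3.4 eV

-3.4


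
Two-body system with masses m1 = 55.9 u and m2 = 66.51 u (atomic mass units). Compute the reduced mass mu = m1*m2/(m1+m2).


mu = m1 * m2 / (m1 + m2)
= 55.9 * 66.51 / (55.9 + 66.51)
= 3717.909 / 122.41
= 30.3726 u

30.3726


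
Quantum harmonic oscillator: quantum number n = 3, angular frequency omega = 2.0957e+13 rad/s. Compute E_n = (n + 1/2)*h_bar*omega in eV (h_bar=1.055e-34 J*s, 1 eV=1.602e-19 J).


E = (n + 1/2) * h_bar * omega
= (3 + 0.5) * 1.055e-34 * 2.0957e+13
= 3.5 * 2.2110e-21
= 7.7384e-21 J
= 0.0483 eV

0.0483


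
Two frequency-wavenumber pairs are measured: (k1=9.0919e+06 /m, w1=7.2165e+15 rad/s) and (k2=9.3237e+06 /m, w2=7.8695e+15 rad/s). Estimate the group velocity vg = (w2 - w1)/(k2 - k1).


vg = (w2 - w1) / (k2 - k1)
= (7.8695e+15 - 7.2165e+15) / (9.3237e+06 - 9.0919e+06)
= 6.5300e+14 / 2.3180e+05
= 2.8171e+09 m/s

2.8171e+09


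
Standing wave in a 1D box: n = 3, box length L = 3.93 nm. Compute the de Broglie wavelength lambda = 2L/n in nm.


lambda = 2L / n
= 2 * 3.93 / 3
= 7.86 / 3
= 2.62 nm

2.62


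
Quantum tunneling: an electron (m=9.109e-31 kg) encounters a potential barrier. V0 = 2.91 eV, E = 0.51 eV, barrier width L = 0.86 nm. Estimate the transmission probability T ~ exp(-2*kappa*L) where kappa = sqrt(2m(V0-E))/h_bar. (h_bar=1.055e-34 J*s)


V0 - E = 2.4 eV = 3.8448e-19 J
kappa = sqrt(2 * m * (V0-E)) / h_bar
= sqrt(2 * 9.109e-31 * 3.8448e-19) / 1.055e-34
= 7.9330e+09 /m
2*kappa*L = 2 * 7.9330e+09 * 0.86e-9
= 13.6447
T = exp(-13.6447) = 1.186295e-06

1.186295e-06


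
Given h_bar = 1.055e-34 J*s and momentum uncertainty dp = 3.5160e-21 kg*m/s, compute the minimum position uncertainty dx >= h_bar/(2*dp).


dx = h_bar / (2 * dp)
= 1.055e-34 / (2 * 3.5160e-21)
= 1.055e-34 / 7.0320e-21
= 1.5003e-14 m

1.5003e-14


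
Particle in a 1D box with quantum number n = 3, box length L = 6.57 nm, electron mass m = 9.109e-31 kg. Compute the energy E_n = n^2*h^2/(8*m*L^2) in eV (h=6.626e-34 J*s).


E = n^2 * h^2 / (8 * m * L^2)
= 3^2 * (6.626e-34)^2 / (8 * 9.109e-31 * (6.57e-9)^2)
= 9 * 4.3904e-67 / (8 * 9.109e-31 * 4.3165e-17)
= 1.2562e-20 J
= 0.0784 eV

0.0784
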